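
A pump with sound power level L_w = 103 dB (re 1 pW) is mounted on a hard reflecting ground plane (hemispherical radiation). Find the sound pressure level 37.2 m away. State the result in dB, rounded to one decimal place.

63.6 dB

Free-field hemispherical radiation: L_p = L_w − 10·log₁₀(2π·r²), r = 37.2 m.
2π·r² = 8695 m², 10·log₁₀ of that is 39.393 dB.
L_p = 103 − 39.393 = 63.61 dB.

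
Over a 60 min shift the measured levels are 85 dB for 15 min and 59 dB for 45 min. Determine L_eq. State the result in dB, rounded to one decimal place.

Weight each interval's intensity by its duration and average over T = 60 min:
Σ tᵢ·10^(Lᵢ/10) = 15·10^(85/10) + 45·10^(59/10) = 4.779e+09.
L_eq = 10·log₁₀(4.779e+09/60) = 79.01 dB.

79.0 dB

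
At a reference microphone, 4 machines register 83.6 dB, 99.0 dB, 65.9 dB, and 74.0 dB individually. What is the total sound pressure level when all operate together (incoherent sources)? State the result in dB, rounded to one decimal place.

99.1 dB

For uncorrelated sources the intensities add, so convert each level to linear form, sum, and take 10·log₁₀ of the total.
Σ 10^(L/10) = 10^(83.6/10) + 10^(99.0/10) + 10^(65.9/10) + 10^(74.0/10) = 8.201e+09.
L_total = 10·log₁₀(8.201e+09) = 99.14 dB.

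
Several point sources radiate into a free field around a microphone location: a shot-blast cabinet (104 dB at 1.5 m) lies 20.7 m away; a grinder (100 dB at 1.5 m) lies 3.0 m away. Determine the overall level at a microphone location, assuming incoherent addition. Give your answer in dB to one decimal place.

Apply inverse-square spreading to bring every level to the receiver, then sum 10^(L/10).
shot-blast cabinet: 104 − 20·log₁₀(20.7/1.5) = 104 − 22.80 = 81.20 dB.
grinder: 100 − 20·log₁₀(3.0/1.5) = 100 − 6.02 = 93.98 dB.
Σ 10^(L/10) = 2.632e+09 → L_total = 10·log₁₀(2.632e+09) = 94.20 dB.

94.2 dB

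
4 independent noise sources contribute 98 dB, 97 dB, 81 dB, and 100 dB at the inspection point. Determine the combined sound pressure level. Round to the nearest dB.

103 dB

Incoherent sources combine by intensity addition: L_total = 10·log₁₀(Σ 10^(L_i/10)).
Σ 10^(L/10) = 10^(98/10) + 10^(97/10) + 10^(81/10) + 10^(100/10) = 2.145e+10.
L_total = 10·log₁₀(2.145e+10) = 103.31 dB.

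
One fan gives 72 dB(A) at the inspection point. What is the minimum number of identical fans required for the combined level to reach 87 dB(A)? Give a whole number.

The shortfall is 87 − 72 = 15.0 dB, and N units add 10·log₁₀ N, so need 10·log₁₀ N ≥ 15.0.
N ≥ 10^(15.0/10) = 31.623, so N = 32.

32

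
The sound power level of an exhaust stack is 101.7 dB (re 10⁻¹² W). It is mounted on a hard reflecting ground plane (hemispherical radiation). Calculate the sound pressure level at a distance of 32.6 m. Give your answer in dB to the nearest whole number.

Free-field hemispherical radiation: L_p = L_w − 10·log₁₀(2π·r²), r = 32.6 m.
2π·r² = 6678 m², 10·log₁₀ of that is 38.246 dB.
L_p = 101.7 − 38.246 = 63.45 dB.

63 dB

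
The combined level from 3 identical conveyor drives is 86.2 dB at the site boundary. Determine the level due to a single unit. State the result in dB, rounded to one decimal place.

For N identical incoherent sources L_total = L₁ + 10·log₁₀ N, so L₁ = 86.2 − 10·log₁₀(3) = 86.2 − 4.771.

81.4 dB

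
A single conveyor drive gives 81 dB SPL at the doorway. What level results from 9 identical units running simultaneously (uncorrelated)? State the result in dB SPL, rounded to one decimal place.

90.5 dB SPL

L_total = L₁ + 10·log₁₀ N for N identical incoherent sources.
L_total = 81 + 10·log₁₀(9) = 81 + 9.542 = 90.54 dB SPL.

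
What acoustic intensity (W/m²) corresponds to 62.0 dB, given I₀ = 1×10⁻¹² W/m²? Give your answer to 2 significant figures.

1.6e-06 W/m²

L = 10·log₁₀(I/I₀) ⇒ I = I₀·10^(L/10) = 10⁻¹² × 10^6.20.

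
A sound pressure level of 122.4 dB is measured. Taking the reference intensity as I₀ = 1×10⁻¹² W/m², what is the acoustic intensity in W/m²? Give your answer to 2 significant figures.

1.7 W/m²

I = I₀·10^(L/10) = 10⁻¹² × 10^(122.4/10) = 10^(0.240).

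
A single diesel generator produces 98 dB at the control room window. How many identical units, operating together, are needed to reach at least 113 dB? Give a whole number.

Need L₁ + 10·log₁₀ N ≥ 113, i.e. log₁₀ N ≥ 1.50.
N ≥ 10^(15.0/10) = 31.623, so N = 32.

32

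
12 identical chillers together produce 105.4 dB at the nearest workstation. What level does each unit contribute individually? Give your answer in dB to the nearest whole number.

95 dB

For N identical incoherent sources L_total = L₁ + 10·log₁₀ N, so L₁ = 105.4 − 10·log₁₀(12) = 105.4 − 10.792.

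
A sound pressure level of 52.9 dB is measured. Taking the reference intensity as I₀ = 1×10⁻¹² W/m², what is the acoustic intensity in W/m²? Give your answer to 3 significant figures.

L = 10·log₁₀(I/I₀) ⇒ I = I₀·10^(L/10) = 10⁻¹² × 10^5.29.

1.95e-07 W/m²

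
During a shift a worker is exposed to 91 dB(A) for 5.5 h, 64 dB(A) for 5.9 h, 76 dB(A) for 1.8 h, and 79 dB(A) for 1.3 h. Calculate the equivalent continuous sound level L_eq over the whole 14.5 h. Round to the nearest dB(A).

87 dB(A)

L_eq = 10·log₁₀[(1/T)·Σ tᵢ·10^(Lᵢ/10)] with T = 14.5 h.
Σ tᵢ·10^(Lᵢ/10) = 5.5·10^(91/10) + 5.9·10^(64/10) + 1.8·10^(76/10) + 1.3·10^(79/10) = 7.114e+09.
L_eq = 10·log₁₀(7.114e+09/14.5) = 86.91 dB(A).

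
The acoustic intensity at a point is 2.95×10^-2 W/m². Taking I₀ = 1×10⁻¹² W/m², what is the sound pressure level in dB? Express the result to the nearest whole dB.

Dividing by I₀ shifts the exponent by 12: I/I₀ = 2.95×10^10.
L = 10·(0.4698 + 10) = 104.70 dB.

105 dB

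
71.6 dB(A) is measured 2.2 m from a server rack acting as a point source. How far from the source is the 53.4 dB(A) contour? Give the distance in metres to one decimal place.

Point-source spreading drops the level by 20·log₁₀(r₂/r₁); inverting, r₂/r₁ = 10^(ΔL/20).
r₂ = 2.2·10^((71.6−53.4)/20) = 2.2·10^(18.2/20) = 17.88 m.

17.9 m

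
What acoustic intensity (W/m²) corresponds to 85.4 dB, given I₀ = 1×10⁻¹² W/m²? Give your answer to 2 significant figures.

0.00035 W/m²

I/I₀ = 10^(85.4/10) = 3.467e+08, so I = 3.467e+08 × 10⁻¹² W/m².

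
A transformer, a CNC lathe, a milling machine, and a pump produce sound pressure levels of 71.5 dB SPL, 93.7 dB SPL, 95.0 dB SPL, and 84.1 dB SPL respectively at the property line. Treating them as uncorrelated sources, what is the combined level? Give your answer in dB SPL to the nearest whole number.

Incoherent sources combine by intensity addition: L_total = 10·log₁₀(Σ 10^(L_i/10)).
Σ 10^(L/10) = 10^(71.5/10) + 10^(93.7/10) + 10^(95.0/10) + 10^(84.1/10) = 5.778e+09.
L_total = 10·log₁₀(5.778e+09) = 97.62 dB SPL.

98 dB SPL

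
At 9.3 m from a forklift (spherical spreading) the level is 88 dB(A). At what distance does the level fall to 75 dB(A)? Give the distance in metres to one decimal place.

For a point source L₁ − L₂ = 20·log₁₀(r₂/r₁), so r₂ = r₁·10^((L₁−L₂)/20).
r₂ = 9.3·10^((88−75)/20) = 9.3·10^(13.0/20) = 41.54 m.

41.5 m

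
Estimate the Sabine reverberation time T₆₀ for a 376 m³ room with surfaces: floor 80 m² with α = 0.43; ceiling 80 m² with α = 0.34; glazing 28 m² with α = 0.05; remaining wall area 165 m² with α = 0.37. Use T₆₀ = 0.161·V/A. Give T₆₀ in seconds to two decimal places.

0.49 s

Summing Sᵢαᵢ: 80·0.43 + 80·0.34 + 28·0.05 + 165·0.37 = 124.05 m².
T₆₀ = 0.161 × 376 / 124.05 = 0.488 s.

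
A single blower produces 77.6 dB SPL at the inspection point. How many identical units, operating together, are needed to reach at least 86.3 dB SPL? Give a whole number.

8

N identical sources give L₁ + 10·log₁₀ N, so require 10·log₁₀ N ≥ 86.3 − 77.6 = 8.7 dB.
N ≥ 10^(8.7/10) = 7.413, so N = 8.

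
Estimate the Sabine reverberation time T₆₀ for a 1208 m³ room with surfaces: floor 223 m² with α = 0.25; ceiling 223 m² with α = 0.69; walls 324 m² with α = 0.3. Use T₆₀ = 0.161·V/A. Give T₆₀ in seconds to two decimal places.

A = Σ Sᵢαᵢ = 223·0.25 + 223·0.69 + 324·0.3 = 306.82 m².
T₆₀ = 0.161·V/A = 0.161·1208/306.82 = 0.634 s.

0.63 s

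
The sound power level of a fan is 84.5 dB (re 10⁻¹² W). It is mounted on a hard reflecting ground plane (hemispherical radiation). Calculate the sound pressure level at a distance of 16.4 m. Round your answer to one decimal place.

The power spreads over a hemisphere of area 2π·r², so L_p = L_w − 10·log₁₀(2π·r²).
2π·r² = 1690 m², 10·log₁₀ of that is 32.279 dB.
L_p = 84.5 − 32.279 = 52.22 dB.

52.2 dB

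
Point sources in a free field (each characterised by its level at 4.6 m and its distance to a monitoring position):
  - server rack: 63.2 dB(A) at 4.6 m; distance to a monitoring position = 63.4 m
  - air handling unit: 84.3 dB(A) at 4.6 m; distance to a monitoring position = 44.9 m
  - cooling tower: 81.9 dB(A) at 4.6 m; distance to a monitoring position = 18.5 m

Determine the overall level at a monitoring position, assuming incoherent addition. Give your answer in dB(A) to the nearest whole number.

71 dB(A)

Apply inverse-square spreading to bring every level to the receiver, then sum 10^(L/10).
server rack: 63.2 − 20·log₁₀(63.4/4.6) = 63.2 − 22.79 = 40.41 dB(A).
air handling unit: 84.3 − 20·log₁₀(44.9/4.6) = 84.3 − 19.79 = 64.51 dB(A).
cooling tower: 81.9 − 20·log₁₀(18.5/4.6) = 81.9 − 12.09 = 69.81 dB(A).
Σ 10^(L/10) = 1.241e+07 → L_total = 10·log₁₀(1.241e+07) = 70.94 dB(A).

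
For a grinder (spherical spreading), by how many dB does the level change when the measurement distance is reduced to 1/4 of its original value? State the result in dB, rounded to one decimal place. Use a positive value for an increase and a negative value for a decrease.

+12.0 dB

A point source loses 6 dB per doubling of distance; generally ΔL = −20·log₁₀(r₂/r₁).
ΔL = −20·log₁₀(0.25) = +12.04 dB.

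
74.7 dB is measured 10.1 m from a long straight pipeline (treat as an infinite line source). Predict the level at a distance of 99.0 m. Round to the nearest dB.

65 dB

Line-source attenuation: ΔL = 10·log₁₀(r₂/r₁) = 10·log₁₀(99.0/10.1) = 9.913 dB.
L₂ = 74.7 − 10·log₁₀(99.0/10.1) = 74.7 − 9.913 = 64.79 dB.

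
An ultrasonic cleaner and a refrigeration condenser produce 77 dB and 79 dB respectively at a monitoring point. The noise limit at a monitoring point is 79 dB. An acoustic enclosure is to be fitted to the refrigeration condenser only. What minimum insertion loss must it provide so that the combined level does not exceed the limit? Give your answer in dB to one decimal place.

The untreated sources together contribute 10^(77/10) = 5.012e+07, i.e. 77.00 dB.
The limit corresponds to 10^(79/10) = 7.943e+07; subtracting the fixed part leaves 2.931e+07 for the refrigeration condenser, i.e. 74.67 dB.
So the refrigeration condenser must be reduced from 79 to 74.67 dB: IL = 4.33 dB.

4.3 dB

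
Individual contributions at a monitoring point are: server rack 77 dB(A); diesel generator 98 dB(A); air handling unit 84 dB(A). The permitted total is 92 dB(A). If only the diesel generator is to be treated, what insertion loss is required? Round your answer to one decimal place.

The untreated sources together contribute 10^(77/10) + 10^(84/10) = 3.013e+08, i.e. 84.79 dB(A).
To meet 92 dB(A) overall, the treated diesel generator may contribute at most 10^(92/10) − 3.013e+08 = 1.284e+09, i.e. 91.08 dB(A).
So the diesel generator must be reduced from 98 to 91.08 dB(A): IL = 6.92 dB.

6.9 dB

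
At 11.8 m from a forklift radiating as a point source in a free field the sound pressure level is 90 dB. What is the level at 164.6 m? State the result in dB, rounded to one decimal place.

For a point source, L₂ = L₁ − 20·log₁₀(r₂/r₁).
L₂ = 90 − 20·log₁₀(164.6/11.8) = 90 − 22.891 = 67.11 dB.

67.1 dB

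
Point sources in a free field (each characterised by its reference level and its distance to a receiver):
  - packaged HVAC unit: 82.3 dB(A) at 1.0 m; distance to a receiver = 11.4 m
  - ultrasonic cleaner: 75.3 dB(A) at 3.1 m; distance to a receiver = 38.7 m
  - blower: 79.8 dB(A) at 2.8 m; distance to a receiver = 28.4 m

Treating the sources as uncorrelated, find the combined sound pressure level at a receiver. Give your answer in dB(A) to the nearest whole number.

Propagate each source to the receiver with L = L_ref − 20·log₁₀(r/r_ref), then add intensities.
packaged HVAC unit: 82.3 − 20·log₁₀(11.4/1.0) = 82.3 − 21.14 = 61.16 dB(A).
ultrasonic cleaner: 75.3 − 20·log₁₀(38.7/3.1) = 75.3 − 21.93 = 53.37 dB(A).
blower: 79.8 − 20·log₁₀(28.4/2.8) = 79.8 − 20.12 = 59.68 dB(A).
Σ 10^(L/10) = 2.452e+06 → L_total = 10·log₁₀(2.452e+06) = 63.90 dB(A).

64 dB(A)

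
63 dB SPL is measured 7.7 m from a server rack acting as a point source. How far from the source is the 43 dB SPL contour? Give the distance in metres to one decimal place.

77.0 m

For a point source L₁ − L₂ = 20·log₁₀(r₂/r₁), so r₂ = r₁·10^((L₁−L₂)/20).
r₂ = 7.7·10^((63−43)/20) = 7.7·10^(20.0/20) = 77.00 m.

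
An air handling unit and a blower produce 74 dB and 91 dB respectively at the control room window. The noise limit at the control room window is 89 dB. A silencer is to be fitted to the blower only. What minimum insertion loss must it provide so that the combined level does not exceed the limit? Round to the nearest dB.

2 dB

Everything except the blower sums to 10^(74/10) = 2.512e+07 in linear terms, 74.00 dB.
The limit corresponds to 10^(89/10) = 7.943e+08; subtracting the fixed part leaves 7.692e+08 for the blower, i.e. 88.86 dB.
So the blower must be reduced from 91 to 88.86 dB: IL = 2.14 dB.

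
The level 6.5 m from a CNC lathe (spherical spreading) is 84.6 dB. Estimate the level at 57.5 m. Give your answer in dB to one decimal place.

65.7 dB

For a point source, L₂ = L₁ − 20·log₁₀(r₂/r₁).
L₂ = 84.6 − 20·log₁₀(57.5/6.5) = 84.6 − 18.935 = 65.66 dB.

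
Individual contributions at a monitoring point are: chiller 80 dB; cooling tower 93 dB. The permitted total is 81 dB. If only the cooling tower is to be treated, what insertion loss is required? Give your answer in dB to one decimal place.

Everything except the cooling tower sums to 10^(80/10) = 1.000e+08 in linear terms, 80.00 dB.
To meet 81 dB overall, the treated cooling tower may contribute at most 10^(81/10) − 1.000e+08 = 2.589e+07, i.e. 74.13 dB.
So the cooling tower must be reduced from 93 to 74.13 dB: IL = 18.87 dB.

18.9 dB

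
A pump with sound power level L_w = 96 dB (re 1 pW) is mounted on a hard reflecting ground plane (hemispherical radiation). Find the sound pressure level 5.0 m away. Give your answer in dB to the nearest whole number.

L_p = L_w − 10·log₁₀(2π·r²) with r = 5.0 m.
2π·r² = 157.1 m², 10·log₁₀ of that is 21.961 dB.
L_p = 96 − 21.961 = 74.04 dB.

74 dB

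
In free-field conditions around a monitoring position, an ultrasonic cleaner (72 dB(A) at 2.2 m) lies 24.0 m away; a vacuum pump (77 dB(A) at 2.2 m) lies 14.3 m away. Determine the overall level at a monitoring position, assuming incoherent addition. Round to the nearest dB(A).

61 dB(A)

First find each source's level at the receiver (point-source: −20·log₁₀(r/r_ref)), then combine on an intensity basis.
ultrasonic cleaner: 72 − 20·log₁₀(24.0/2.2) = 72 − 20.76 = 51.24 dB(A).
vacuum pump: 77 − 20·log₁₀(14.3/2.2) = 77 − 16.26 = 60.74 dB(A).
Σ 10^(L/10) = 1.319e+06 → L_total = 10·log₁₀(1.319e+06) = 61.20 dB(A).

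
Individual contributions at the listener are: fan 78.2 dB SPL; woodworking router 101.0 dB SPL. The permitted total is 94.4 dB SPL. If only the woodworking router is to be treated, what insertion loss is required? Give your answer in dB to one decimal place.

The untreated sources together contribute 10^(78.2/10) = 6.607e+07, i.e. 78.20 dB SPL.
To meet 94.4 dB SPL overall, the treated woodworking router may contribute at most 10^(94.4/10) − 6.607e+07 = 2.688e+09, i.e. 94.29 dB SPL.
So the woodworking router must be reduced from 101.0 to 94.29 dB SPL: IL = 6.71 dB.

6.7 dB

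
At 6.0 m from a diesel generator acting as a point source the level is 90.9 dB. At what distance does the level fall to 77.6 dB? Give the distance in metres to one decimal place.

27.7 m

For a point source L₁ − L₂ = 20·log₁₀(r₂/r₁), so r₂ = r₁·10^((L₁−L₂)/20).
r₂ = 6.0·10^((90.9−77.6)/20) = 6.0·10^(13.3/20) = 27.74 m.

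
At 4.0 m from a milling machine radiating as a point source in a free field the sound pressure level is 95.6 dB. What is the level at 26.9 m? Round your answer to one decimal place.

Spherical spreading from a point source gives a 20·log₁₀(r₂/r₁) drop.
L₂ = 95.6 − 20·log₁₀(26.9/4.0) = 95.6 − 16.554 = 79.05 dB.

79.0 dB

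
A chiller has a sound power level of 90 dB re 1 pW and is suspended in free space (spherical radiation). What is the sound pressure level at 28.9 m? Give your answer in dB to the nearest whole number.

50 dB

L_p = L_w − 10·log₁₀(4π·r²) with r = 28.9 m.
4π·r² = 1.05e+04 m², 10·log₁₀ of that is 40.210 dB.
L_p = 90 − 40.210 = 49.79 dB.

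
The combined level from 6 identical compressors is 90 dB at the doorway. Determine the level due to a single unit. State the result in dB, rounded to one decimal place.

82.2 dB

For N identical incoherent sources L_total = L₁ + 10·log₁₀ N, so L₁ = 90 − 10·log₁₀(6) = 90 − 7.782.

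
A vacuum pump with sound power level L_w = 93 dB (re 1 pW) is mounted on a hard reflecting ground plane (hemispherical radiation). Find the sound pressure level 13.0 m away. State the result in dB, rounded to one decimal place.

Free-field hemispherical radiation: L_p = L_w − 10·log₁₀(2π·r²), r = 13.0 m.
2π·r² = 1062 m², 10·log₁₀ of that is 30.261 dB.
L_p = 93 − 30.261 = 62.74 dB.

62.7 dB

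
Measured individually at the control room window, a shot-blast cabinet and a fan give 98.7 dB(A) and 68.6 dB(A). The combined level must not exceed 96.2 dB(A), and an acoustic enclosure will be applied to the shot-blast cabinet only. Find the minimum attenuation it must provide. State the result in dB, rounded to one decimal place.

2.5 dB

The untreated sources together contribute 10^(68.6/10) = 7.244e+06, i.e. 68.60 dB(A).
To meet 96.2 dB(A) overall, the treated shot-blast cabinet may contribute at most 10^(96.2/10) − 7.244e+06 = 4.161e+09, i.e. 96.19 dB(A).
So the shot-blast cabinet must be reduced from 98.7 to 96.19 dB(A): IL = 2.51 dB.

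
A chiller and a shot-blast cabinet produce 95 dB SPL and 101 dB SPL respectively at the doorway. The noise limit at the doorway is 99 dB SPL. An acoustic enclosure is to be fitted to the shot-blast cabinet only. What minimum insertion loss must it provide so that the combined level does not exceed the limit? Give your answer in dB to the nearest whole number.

4 dB

Fixed contribution from the other source: Σ 10^(L/10) = 10^(95/10) = 3.162e+09 (95.00 dB SPL).
The limit corresponds to 10^(99/10) = 7.943e+09; subtracting the fixed part leaves 4.781e+09 for the shot-blast cabinet, i.e. 96.80 dB SPL.
Required insertion loss = 101 − 96.80 = 4.20 dB.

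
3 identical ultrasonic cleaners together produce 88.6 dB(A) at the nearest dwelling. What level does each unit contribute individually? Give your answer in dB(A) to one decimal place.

83.8 dB(A)

3 equal contributions raise the level by 10·log₁₀ 3 = 4.771 dB, so each unit alone gives 88.6 − 4.771.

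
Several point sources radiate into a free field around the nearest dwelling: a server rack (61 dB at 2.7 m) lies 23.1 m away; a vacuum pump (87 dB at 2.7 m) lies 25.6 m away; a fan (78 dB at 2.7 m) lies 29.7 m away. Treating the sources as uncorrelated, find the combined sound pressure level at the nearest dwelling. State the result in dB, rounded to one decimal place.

Propagate each source to the receiver with L = L_ref − 20·log₁₀(r/r_ref), then add intensities.
server rack: 61 − 20·log₁₀(23.1/2.7) = 61 − 18.64 = 42.36 dB.
vacuum pump: 87 − 20·log₁₀(25.6/2.7) = 87 − 19.54 = 67.46 dB.
fan: 78 − 20·log₁₀(29.7/2.7) = 78 − 20.83 = 57.17 dB.
Σ 10^(L/10) = 6.114e+06 → L_total = 10·log₁₀(6.114e+06) = 67.86 dB.

67.9 dB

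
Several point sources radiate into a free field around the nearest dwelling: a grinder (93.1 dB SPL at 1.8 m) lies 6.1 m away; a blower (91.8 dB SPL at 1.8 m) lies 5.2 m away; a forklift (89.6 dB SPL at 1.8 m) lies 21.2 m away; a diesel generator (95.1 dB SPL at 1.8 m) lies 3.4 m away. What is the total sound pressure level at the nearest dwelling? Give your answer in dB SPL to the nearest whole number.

91 dB SPL

Propagate each source to the receiver with L = L_ref − 20·log₁₀(r/r_ref), then add intensities.
grinder: 93.1 − 20·log₁₀(6.1/1.8) = 93.1 − 10.60 = 82.50 dB SPL.
blower: 91.8 − 20·log₁₀(5.2/1.8) = 91.8 − 9.21 = 82.59 dB SPL.
forklift: 89.6 − 20·log₁₀(21.2/1.8) = 89.6 − 21.42 = 68.18 dB SPL.
diesel generator: 95.1 − 20·log₁₀(3.4/1.8) = 95.1 − 5.52 = 89.58 dB SPL.
Σ 10^(L/10) = 1.273e+09 → L_total = 10·log₁₀(1.273e+09) = 91.05 dB SPL.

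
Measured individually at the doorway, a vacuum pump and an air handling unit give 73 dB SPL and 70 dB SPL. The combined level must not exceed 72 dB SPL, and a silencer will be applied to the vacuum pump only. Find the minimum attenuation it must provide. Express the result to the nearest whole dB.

5 dB

The untreated sources together contribute 10^(70/10) = 1.000e+07, i.e. 70.00 dB SPL.
The limit corresponds to 10^(72/10) = 1.585e+07; subtracting the fixed part leaves 5.849e+06 for the vacuum pump, i.e. 67.67 dB SPL.
Required insertion loss = 73 − 67.67 = 5.33 dB.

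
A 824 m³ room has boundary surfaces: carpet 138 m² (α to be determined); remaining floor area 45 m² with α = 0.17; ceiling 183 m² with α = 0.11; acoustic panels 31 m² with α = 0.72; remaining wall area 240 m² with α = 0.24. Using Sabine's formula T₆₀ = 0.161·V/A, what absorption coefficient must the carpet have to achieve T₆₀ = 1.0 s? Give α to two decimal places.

0.18

Required total absorption A = 0.161·824/1.0 = 132.66 m².
Absorption from the other surfaces = 45·0.17 + 183·0.11 + 31·0.72 + 240·0.24 = 107.70 m², so the carpet must supply 24.96 m² over 138 m².
α = 24.96/138 = 0.181.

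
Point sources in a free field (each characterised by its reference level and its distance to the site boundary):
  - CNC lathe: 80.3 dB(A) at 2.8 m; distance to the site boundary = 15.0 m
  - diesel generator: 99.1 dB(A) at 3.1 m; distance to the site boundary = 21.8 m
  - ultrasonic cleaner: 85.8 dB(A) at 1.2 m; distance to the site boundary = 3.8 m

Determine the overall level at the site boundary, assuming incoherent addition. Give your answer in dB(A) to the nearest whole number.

83 dB(A)

First find each source's level at the receiver (point-source: −20·log₁₀(r/r_ref)), then combine on an intensity basis.
CNC lathe: 80.3 − 20·log₁₀(15.0/2.8) = 80.3 − 14.58 = 65.72 dB(A).
diesel generator: 99.1 − 20·log₁₀(21.8/3.1) = 99.1 − 16.94 = 82.16 dB(A).
ultrasonic cleaner: 85.8 − 20·log₁₀(3.8/1.2) = 85.8 − 10.01 = 75.79 dB(A).
Σ 10^(L/10) = 2.060e+08 → L_total = 10·log₁₀(2.060e+08) = 83.14 dB(A).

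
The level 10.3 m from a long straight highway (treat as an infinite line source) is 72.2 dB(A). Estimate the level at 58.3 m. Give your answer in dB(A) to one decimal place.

Line-source attenuation: ΔL = 10·log₁₀(r₂/r₁) = 10·log₁₀(58.3/10.3) = 7.528 dB.
L₂ = 72.2 − 10·log₁₀(58.3/10.3) = 72.2 − 7.528 = 64.67 dB(A).

64.7 dB(A)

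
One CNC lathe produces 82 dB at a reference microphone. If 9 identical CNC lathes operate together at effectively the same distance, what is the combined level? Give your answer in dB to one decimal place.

91.5 dB

With 9 equal, uncorrelated contributions the intensity is 9× that of one unit, giving a rise of 10·log₁₀ 9.
L_total = 82 + 10·log₁₀(9) = 82 + 9.542 = 91.54 dB.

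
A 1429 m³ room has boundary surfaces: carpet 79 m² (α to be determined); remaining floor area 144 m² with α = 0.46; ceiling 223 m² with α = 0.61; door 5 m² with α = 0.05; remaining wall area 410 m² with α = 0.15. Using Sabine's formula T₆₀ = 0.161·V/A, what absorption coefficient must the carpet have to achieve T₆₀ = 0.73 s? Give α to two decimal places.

From T₆₀ = 0.161·V/A, the target T₆₀ = 0.73 s needs A = 0.161·1429/0.73 = 315.16 m².
Absorption from the other surfaces = 144·0.46 + 223·0.61 + 5·0.05 + 410·0.15 = 264.02 m², so the carpet must supply 51.14 m² over 79 m².
α = 51.14/79 = 0.647.

0.65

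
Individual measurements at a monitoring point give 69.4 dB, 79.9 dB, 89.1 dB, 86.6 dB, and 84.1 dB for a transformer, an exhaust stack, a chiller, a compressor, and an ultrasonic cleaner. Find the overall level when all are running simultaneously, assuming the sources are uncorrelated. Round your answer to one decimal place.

92.1 dB

Incoherent sources combine by intensity addition: L_total = 10·log₁₀(Σ 10^(L_i/10)).
Σ 10^(L/10) = 10^(69.4/10) + 10^(79.9/10) + 10^(89.1/10) + 10^(86.6/10) + 10^(84.1/10) = 1.633e+09.
L_total = 10·log₁₀(1.633e+09) = 92.13 dB.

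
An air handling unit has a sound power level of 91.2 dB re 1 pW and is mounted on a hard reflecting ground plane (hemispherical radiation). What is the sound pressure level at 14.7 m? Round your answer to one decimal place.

The power spreads over a hemisphere of area 2π·r², so L_p = L_w − 10·log₁₀(2π·r²).
2π·r² = 1358 m², 10·log₁₀ of that is 31.328 dB.
L_p = 91.2 − 31.328 = 59.87 dB.

59.9 dB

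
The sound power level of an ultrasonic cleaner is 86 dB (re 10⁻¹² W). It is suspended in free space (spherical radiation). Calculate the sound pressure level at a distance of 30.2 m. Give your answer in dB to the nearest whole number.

The power spreads over a sphere of area 4π·r², so L_p = L_w − 10·log₁₀(4π·r²).
4π·r² = 1.146e+04 m², 10·log₁₀ of that is 40.592 dB.
L_p = 86 − 40.592 = 45.41 dB.

45 dB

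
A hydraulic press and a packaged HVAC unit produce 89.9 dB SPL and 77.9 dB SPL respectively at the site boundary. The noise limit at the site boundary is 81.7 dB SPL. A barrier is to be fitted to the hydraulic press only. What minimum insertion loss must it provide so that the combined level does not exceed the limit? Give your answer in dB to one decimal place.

Everything except the hydraulic press sums to 10^(77.9/10) = 6.166e+07 in linear terms, 77.90 dB SPL.
The limit corresponds to 10^(81.7/10) = 1.479e+08; subtracting the fixed part leaves 8.625e+07 for the hydraulic press, i.e. 79.36 dB SPL.
Required insertion loss = 89.9 − 79.36 = 10.54 dB.

10.5 dB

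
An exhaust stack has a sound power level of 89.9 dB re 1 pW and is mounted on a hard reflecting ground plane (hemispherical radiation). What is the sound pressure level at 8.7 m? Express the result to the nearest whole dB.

L_p = L_w − 10·log₁₀(2π·r²) with r = 8.7 m.
2π·r² = 475.6 m², 10·log₁₀ of that is 26.772 dB.
L_p = 89.9 − 26.772 = 63.13 dB.

63 dB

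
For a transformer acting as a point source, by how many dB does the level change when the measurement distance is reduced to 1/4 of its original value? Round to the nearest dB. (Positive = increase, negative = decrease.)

Point-source spreading: ΔL = −20·log₁₀(r₂/r₁).
ΔL = −20·log₁₀(0.25) = +12.04 dB.

+12 dB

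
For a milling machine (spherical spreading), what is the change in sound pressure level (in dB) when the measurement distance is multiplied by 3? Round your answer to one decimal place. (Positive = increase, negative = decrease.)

With spherical spreading the level changes by −20·log₁₀(r₂/r₁).
ΔL = −20·log₁₀(3) = -9.54 dB.

-9.5 dB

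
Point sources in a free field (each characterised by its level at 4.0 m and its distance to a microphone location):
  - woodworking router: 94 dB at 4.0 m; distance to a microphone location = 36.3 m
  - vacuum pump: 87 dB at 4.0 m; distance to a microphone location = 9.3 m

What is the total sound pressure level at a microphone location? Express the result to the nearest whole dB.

Propagate each source to the receiver with L = L_ref − 20·log₁₀(r/r_ref), then add intensities.
woodworking router: 94 − 20·log₁₀(36.3/4.0) = 94 − 19.16 = 74.84 dB.
vacuum pump: 87 − 20·log₁₀(9.3/4.0) = 87 − 7.33 = 79.67 dB.
Σ 10^(L/10) = 1.232e+08 → L_total = 10·log₁₀(1.232e+08) = 80.91 dB.

81 dB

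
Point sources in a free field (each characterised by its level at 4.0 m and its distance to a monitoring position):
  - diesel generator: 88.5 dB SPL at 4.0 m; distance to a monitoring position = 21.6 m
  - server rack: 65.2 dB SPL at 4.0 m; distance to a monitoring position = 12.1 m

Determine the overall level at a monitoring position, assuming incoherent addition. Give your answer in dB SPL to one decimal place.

73.9 dB SPL

Apply inverse-square spreading to bring every level to the receiver, then sum 10^(L/10).
diesel generator: 88.5 − 20·log₁₀(21.6/4.0) = 88.5 − 14.65 = 73.85 dB SPL.
server rack: 65.2 − 20·log₁₀(12.1/4.0) = 65.2 − 9.61 = 55.59 dB SPL.
Σ 10^(L/10) = 2.464e+07 → L_total = 10·log₁₀(2.464e+07) = 73.92 dB SPL.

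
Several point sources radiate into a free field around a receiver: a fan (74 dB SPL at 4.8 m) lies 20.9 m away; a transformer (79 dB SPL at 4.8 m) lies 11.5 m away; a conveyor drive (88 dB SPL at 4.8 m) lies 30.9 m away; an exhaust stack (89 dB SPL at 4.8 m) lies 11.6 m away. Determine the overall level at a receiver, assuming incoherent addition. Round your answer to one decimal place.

Apply inverse-square spreading to bring every level to the receiver, then sum 10^(L/10).
fan: 74 − 20·log₁₀(20.9/4.8) = 74 − 12.78 = 61.22 dB SPL.
transformer: 79 − 20·log₁₀(11.5/4.8) = 79 − 7.59 = 71.41 dB SPL.
conveyor drive: 88 − 20·log₁₀(30.9/4.8) = 88 − 16.17 = 71.83 dB SPL.
exhaust stack: 89 − 20·log₁₀(11.6/4.8) = 89 − 7.66 = 81.34 dB SPL.
Σ 10^(L/10) = 1.664e+08 → L_total = 10·log₁₀(1.664e+08) = 82.21 dB SPL.

82.2 dB SPL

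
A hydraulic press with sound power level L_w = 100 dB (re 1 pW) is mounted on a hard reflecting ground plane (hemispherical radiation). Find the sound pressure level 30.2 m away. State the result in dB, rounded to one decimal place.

L_p = L_w − 10·log₁₀(2π·r²) with r = 30.2 m.
2π·r² = 5731 m², 10·log₁₀ of that is 37.582 dB.
L_p = 100 − 37.582 = 62.42 dB.

62.4 dB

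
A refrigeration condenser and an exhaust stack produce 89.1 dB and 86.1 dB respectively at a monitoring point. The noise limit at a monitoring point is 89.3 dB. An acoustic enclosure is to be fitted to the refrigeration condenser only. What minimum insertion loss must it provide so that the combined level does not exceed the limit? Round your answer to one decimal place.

2.6 dB

The untreated sources together contribute 10^(86.1/10) = 4.074e+08, i.e. 86.10 dB.
The limit corresponds to 10^(89.3/10) = 8.511e+08; subtracting the fixed part leaves 4.438e+08 for the refrigeration condenser, i.e. 86.47 dB.
So the refrigeration condenser must be reduced from 89.1 to 86.47 dB: IL = 2.63 dB.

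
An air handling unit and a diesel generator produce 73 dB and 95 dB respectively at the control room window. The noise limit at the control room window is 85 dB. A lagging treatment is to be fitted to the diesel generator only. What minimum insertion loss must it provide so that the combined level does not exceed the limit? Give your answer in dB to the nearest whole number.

10 dB

Everything except the diesel generator sums to 10^(73/10) = 1.995e+07 in linear terms, 73.00 dB.
The limit corresponds to 10^(85/10) = 3.162e+08; subtracting the fixed part leaves 2.963e+08 for the diesel generator, i.e. 84.72 dB.
So the diesel generator must be reduced from 95 to 84.72 dB: IL = 10.28 dB.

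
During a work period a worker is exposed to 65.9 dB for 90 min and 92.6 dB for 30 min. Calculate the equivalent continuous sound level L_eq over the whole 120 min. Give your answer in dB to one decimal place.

Weight each interval's intensity by its duration and average over T = 120 min:
Σ tᵢ·10^(Lᵢ/10) = 90·10^(65.9/10) + 30·10^(92.6/10) = 5.494e+10.
L_eq = 10·log₁₀(5.494e+10/120) = 86.61 dB.

86.6 dB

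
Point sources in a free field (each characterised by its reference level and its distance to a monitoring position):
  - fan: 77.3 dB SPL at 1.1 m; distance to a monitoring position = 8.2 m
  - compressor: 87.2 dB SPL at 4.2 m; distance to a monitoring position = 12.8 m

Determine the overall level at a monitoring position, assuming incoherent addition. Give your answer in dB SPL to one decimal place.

77.6 dB SPL

Propagate each source to the receiver with L = L_ref − 20·log₁₀(r/r_ref), then add intensities.
fan: 77.3 − 20·log₁₀(8.2/1.1) = 77.3 − 17.45 = 59.85 dB SPL.
compressor: 87.2 − 20·log₁₀(12.8/4.2) = 87.2 − 9.68 = 77.52 dB SPL.
Σ 10^(L/10) = 5.747e+07 → L_total = 10·log₁₀(5.747e+07) = 77.59 dB SPL.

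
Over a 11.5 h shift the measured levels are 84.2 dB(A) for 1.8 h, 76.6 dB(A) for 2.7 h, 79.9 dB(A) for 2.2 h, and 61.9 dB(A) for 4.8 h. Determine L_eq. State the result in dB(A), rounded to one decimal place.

L_eq = 10·log₁₀[(1/T)·Σ tᵢ·10^(Lᵢ/10)] with T = 11.5 h.
Σ tᵢ·10^(Lᵢ/10) = 1.8·10^(84.2/10) + 2.7·10^(76.6/10) + 2.2·10^(79.9/10) + 4.8·10^(61.9/10) = 8.193e+08.
L_eq = 10·log₁₀(8.193e+08/11.5) = 78.53 dB(A).

78.5 dB(A)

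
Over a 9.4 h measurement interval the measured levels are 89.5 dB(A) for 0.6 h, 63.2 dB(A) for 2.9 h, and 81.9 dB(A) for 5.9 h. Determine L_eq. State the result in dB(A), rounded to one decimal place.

81.9 dB(A)

The energy average is taken in the linear domain: L_eq = 10·log₁₀[(Σ tᵢ·10^(Lᵢ/10))/T], T = 9.4 h.
Σ tᵢ·10^(Lᵢ/10) = 0.6·10^(89.5/10) + 2.9·10^(63.2/10) + 5.9·10^(81.9/10) = 1.455e+09.
L_eq = 10·log₁₀(1.455e+09/9.4) = 81.90 dB(A).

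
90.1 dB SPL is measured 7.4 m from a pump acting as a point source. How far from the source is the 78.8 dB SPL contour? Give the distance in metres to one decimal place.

For a point source L₁ − L₂ = 20·log₁₀(r₂/r₁), so r₂ = r₁·10^((L₁−L₂)/20).
r₂ = 7.4·10^((90.1−78.8)/20) = 7.4·10^(11.3/20) = 27.18 m.

27.2 m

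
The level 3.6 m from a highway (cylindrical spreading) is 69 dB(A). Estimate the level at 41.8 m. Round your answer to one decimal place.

For a line source, L₂ = L₁ − 10·log₁₀(r₂/r₁).
L₂ = 69 − 10·log₁₀(41.8/3.6) = 69 − 10.649 = 58.35 dB(A).

58.4 dB(A)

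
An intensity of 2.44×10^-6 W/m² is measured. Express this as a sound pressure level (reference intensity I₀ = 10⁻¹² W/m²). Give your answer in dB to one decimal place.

I/I₀ = 2.44×10^-6/10⁻¹² = 2.44×10^6, and L = 10·log₁₀(I/I₀).
L = 10·(0.3874 + 6) = 63.87 dB.

63.9 dB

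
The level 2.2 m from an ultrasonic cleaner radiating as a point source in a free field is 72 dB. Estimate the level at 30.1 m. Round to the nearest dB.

49 dB

Point-source attenuation: ΔL = 20·log₁₀(r₂/r₁) = 20·log₁₀(30.1/2.2) = 22.723 dB.
L₂ = 72 − 20·log₁₀(30.1/2.2) = 72 − 22.723 = 49.28 dB.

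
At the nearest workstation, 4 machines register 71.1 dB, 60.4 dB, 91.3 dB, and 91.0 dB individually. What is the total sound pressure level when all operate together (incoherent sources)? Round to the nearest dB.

Incoherent sources combine by intensity addition: L_total = 10·log₁₀(Σ 10^(L_i/10)).
Σ 10^(L/10) = 10^(71.1/10) + 10^(60.4/10) + 10^(91.3/10) + 10^(91.0/10) = 2.622e+09.
L_total = 10·log₁₀(2.622e+09) = 94.19 dB.

94 dB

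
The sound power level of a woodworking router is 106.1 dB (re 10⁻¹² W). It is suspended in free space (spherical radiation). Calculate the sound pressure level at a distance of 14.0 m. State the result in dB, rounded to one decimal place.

Free-field spherical radiation: L_p = L_w − 10·log₁₀(4π·r²), r = 14.0 m.
4π·r² = 2463 m², 10·log₁₀ of that is 33.915 dB.
L_p = 106.1 − 33.915 = 72.19 dB.

72.2 dB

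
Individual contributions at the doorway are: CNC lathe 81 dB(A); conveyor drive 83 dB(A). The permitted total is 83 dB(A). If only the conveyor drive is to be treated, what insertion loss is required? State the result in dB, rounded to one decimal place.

Fixed contribution from the other source: Σ 10^(L/10) = 10^(81/10) = 1.259e+08 (81.00 dB(A)).
To meet 83 dB(A) overall, the treated conveyor drive may contribute at most 10^(83/10) − 1.259e+08 = 7.363e+07, i.e. 78.67 dB(A).
Required insertion loss = 83 − 78.67 = 4.33 dB.

4.3 dB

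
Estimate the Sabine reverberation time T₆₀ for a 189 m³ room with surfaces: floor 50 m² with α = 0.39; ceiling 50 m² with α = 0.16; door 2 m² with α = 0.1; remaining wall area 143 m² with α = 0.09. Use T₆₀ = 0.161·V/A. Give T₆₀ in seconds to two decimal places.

0.75 s

Total absorption A = 50·0.39 + 50·0.16 + 2·0.1 + 143·0.09 = 40.57 m² sabins.
T₆₀ = 0.161·V/A = 0.161·189/40.57 = 0.750 s.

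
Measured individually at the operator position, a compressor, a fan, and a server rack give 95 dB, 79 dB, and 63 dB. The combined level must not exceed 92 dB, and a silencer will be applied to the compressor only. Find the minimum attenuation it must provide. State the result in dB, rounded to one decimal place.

Everything except the compressor sums to 10^(79/10) + 10^(63/10) = 8.143e+07 in linear terms, 79.11 dB.
The limit corresponds to 10^(92/10) = 1.585e+09; subtracting the fixed part leaves 1.503e+09 for the compressor, i.e. 91.77 dB.
Required insertion loss = 95 − 91.77 = 3.23 dB.

3.2 dB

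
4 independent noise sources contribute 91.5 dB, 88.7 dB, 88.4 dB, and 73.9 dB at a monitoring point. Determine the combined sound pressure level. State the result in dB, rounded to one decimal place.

Incoherent sources combine by intensity addition: L_total = 10·log₁₀(Σ 10^(L_i/10)).
Σ 10^(L/10) = 10^(91.5/10) + 10^(88.7/10) + 10^(88.4/10) + 10^(73.9/10) = 2.870e+09.
L_total = 10·log₁₀(2.870e+09) = 94.58 dB.

94.6 dB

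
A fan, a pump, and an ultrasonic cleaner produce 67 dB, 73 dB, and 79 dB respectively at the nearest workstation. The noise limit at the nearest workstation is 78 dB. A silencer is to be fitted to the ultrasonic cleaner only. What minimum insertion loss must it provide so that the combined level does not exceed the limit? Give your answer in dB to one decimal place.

3.2 dB

The untreated sources together contribute 10^(67/10) + 10^(73/10) = 2.496e+07, i.e. 73.97 dB.
To meet 78 dB overall, the treated ultrasonic cleaner may contribute at most 10^(78/10) − 2.496e+07 = 3.813e+07, i.e. 75.81 dB.
So the ultrasonic cleaner must be reduced from 79 to 75.81 dB: IL = 3.19 dB.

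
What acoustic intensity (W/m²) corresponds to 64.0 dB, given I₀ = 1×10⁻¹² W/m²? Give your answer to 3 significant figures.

2.51e-06 W/m²

I/I₀ = 10^(64.0/10) = 2.512e+06, so I = 2.512e+06 × 10⁻¹² W/m².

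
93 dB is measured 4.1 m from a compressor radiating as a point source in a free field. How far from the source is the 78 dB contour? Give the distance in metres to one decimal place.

23.1 m

For a point source L₁ − L₂ = 20·log₁₀(r₂/r₁), so r₂ = r₁·10^((L₁−L₂)/20).
r₂ = 4.1·10^((93−78)/20) = 4.1·10^(15.0/20) = 23.06 m.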